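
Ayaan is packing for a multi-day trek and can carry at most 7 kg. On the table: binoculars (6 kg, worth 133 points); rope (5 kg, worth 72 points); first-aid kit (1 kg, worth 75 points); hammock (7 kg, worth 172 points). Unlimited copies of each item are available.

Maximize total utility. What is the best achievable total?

By utility per kg: first-aid kit 75.00, hammock 24.57, binoculars 22.17 lead.
7×first-aid kit uses 7 of the 7 kg and totals 525.

525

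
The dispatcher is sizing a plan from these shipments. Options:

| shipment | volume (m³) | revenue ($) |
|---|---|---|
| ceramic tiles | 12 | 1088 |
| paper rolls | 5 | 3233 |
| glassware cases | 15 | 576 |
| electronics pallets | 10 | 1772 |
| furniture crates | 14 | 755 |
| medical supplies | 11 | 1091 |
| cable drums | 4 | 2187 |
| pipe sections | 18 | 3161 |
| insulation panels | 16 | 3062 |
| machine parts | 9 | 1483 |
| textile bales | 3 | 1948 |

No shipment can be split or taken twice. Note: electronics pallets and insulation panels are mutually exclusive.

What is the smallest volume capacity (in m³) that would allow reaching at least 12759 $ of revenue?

Need the lightest bundle worth ≥ 12759.
paper rolls + cable drums + pipe sections + insulation panels + textile bales reaches 13591 using 46 m³.
Any bundle with less than 46 m³ falls short of 12759.

46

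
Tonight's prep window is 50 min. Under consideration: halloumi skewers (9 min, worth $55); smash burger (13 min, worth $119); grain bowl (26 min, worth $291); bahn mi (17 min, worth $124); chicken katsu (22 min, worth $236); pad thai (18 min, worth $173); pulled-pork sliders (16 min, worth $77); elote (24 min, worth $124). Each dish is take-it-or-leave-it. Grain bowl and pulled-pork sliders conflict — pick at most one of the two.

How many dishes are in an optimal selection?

Optimal total is 527.
grain bowl + chicken katsu hits 527 at 48 min.
Every optimal selection uses 2 dishes.

2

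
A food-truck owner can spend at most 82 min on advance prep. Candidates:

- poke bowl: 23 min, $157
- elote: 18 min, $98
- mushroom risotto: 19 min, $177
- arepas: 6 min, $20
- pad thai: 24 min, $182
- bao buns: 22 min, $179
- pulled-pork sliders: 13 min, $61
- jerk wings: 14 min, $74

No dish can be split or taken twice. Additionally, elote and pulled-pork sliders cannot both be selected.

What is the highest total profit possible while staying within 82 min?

612

Taking mushroom risotto + pad thai + bao buns + jerk wings: 79 min used, 612 in profit.
No other feasible combination exceeds 612.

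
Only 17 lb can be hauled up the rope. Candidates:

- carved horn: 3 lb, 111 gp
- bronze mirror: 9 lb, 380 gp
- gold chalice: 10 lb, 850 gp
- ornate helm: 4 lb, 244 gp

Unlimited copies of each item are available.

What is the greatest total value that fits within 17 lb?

Best packing: carved horn + gold chalice + ornate helm — 17 lb, 1205 total.
Every other selection either busts 17 lb or fails to beat 1205.

1205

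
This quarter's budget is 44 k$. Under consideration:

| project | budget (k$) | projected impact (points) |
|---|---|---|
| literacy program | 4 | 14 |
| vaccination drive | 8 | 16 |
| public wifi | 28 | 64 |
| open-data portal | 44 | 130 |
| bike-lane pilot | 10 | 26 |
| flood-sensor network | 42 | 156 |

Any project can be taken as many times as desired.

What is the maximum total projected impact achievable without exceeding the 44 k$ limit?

156

By projected impact per k$: flood-sensor network 3.71, literacy program 3.50, open-data portal 2.95, bike-lane pilot 2.60 lead.
The ratio ordering already packs tightly: flood-sensor network, 42 k$, 156.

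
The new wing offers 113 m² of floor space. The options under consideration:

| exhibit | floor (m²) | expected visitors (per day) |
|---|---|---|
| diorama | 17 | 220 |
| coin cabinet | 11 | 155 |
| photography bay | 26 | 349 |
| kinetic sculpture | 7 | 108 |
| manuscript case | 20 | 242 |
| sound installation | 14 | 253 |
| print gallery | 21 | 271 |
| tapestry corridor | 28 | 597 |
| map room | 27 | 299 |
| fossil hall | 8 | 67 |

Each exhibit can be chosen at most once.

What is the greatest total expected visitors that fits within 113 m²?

Greedy by ratio would take diorama + coin cabinet + photography bay + kinetic sculpture + sound installation + tapestry corridor + fossil hall: 111 m² used, total 1749.
Dropping coin cabinet and fossil hall frees 19 m²; slotting in print gallery (21 m²) lifts the total to 1798 at 113 m².
That's the maximum — no swap from here does better than 1798.

1798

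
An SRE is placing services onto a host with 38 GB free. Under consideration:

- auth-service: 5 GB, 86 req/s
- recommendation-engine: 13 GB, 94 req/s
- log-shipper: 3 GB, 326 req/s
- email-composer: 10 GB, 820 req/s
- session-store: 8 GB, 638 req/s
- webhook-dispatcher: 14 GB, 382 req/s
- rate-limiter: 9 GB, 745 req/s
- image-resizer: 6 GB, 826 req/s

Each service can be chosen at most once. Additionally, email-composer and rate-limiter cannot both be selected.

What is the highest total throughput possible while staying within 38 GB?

2696

Ranking by ratio (throughput/GB): image-resizer 137.67, log-shipper 108.67, rate-limiter 82.78.
Taking auth-service + log-shipper + email-composer + session-store + image-resizer: 32 GB used, 2696 in throughput.
Next best is email-composer + session-store + webhook-dispatcher + image-resizer at 2666 (38 GB) — short by 30.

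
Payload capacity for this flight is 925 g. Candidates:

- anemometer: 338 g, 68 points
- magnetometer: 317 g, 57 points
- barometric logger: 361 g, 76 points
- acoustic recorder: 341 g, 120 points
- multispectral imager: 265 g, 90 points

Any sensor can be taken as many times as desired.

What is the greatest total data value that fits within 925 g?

Filling by ratio: 2×acoustic recorder for 240, with 243 g left unused.
The 341 g tied up in acoustic recorder is better spent on 2×multispectral imager — total rises to 300 (871 g).
The spare 54 g is too small for any remaining sensor, and no exchange beats 300.

300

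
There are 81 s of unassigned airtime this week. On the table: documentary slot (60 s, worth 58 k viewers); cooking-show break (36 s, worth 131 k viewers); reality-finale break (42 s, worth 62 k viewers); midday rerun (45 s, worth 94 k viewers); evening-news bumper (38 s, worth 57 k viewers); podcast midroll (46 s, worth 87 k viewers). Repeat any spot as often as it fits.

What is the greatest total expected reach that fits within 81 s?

Best packing: 2×cooking-show break — 72 s, 262 total.
No other feasible combination exceeds 262.

262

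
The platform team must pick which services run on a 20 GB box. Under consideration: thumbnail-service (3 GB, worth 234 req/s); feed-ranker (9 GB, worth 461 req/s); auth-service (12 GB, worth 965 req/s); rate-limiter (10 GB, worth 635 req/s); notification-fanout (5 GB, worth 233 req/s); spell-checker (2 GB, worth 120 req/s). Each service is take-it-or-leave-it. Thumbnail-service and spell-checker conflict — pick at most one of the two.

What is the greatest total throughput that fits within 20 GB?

1432

By throughput per GB: auth-service 80.42, thumbnail-service 78.00, rate-limiter 63.50 lead.
Best packing: thumbnail-service + auth-service + notification-fanout — 20 GB, 1432 total.
Every other selection either busts 20 GB or breaks a pairing rule or fails to beat 1432.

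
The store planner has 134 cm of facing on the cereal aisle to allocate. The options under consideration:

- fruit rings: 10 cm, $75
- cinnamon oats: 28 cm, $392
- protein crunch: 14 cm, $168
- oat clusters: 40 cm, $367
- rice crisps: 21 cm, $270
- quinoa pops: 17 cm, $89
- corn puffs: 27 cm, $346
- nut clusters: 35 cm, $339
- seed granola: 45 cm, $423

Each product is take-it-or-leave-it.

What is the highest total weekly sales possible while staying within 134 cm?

Taking the top-ratio products first gives cinnamon oats + protein crunch + rice crisps + corn puffs + nut clusters for 1515 (125 cm).
Dropping nut clusters frees 35 cm; slotting in oat clusters (40 cm) lifts the total to 1543 at 130 cm.
The closest alternative, cinnamon oats + protein crunch + rice crisps + corn puffs + nut clusters, reaches only 1515.

1543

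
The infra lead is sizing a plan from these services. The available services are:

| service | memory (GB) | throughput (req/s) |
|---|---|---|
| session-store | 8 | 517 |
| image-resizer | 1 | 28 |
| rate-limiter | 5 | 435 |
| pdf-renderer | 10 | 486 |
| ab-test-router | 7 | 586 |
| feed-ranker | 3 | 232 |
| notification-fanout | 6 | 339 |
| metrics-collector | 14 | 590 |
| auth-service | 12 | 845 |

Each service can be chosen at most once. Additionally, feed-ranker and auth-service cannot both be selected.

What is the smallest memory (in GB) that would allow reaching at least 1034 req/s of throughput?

Minimise GB subject to total throughput ≥ 1034.
Taking image-resizer + rate-limiter + ab-test-router gives 1049 (≥ 1034) for 13 GB.
Below 13 GB the best achievable stays under 1034.

13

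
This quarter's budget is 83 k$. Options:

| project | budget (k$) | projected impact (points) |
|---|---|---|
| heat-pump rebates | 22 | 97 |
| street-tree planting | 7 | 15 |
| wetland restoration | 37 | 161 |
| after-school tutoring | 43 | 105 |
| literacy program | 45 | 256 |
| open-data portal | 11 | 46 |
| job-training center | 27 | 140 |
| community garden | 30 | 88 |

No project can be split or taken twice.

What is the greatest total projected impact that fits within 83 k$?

Literacy program + open-data portal + job-training center uses 83 of the 83 k$ and totals 442.
The closest alternative, wetland restoration + literacy program, reaches only 417.

442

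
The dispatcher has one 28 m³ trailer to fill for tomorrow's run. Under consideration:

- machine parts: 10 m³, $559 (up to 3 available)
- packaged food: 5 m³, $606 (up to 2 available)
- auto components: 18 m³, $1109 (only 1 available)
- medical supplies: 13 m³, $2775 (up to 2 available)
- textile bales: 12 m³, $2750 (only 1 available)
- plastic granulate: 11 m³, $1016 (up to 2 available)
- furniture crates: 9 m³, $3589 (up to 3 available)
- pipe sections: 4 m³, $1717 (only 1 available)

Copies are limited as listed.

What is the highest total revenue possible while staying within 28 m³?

Ranking by ratio (revenue/m³): pipe sections 429.25, furniture crates 398.78, textile bales 229.17.
A density-first pass picks packaged food + 2×furniture crates + pipe sections — 9501 at 27 m³.
Replace packaged food and pipe sections with furniture crates: the trade gains 1266 net, giving 10767 at 27 m³.

10767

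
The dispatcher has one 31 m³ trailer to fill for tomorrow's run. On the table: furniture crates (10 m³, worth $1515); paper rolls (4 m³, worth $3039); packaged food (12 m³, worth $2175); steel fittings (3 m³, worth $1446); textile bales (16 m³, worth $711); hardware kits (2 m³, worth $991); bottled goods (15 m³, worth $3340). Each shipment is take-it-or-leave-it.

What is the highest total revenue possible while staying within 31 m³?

By revenue per m³: paper rolls 759.75, hardware kits 495.50, steel fittings 482.00, bottled goods 222.67 lead.
Filling by ratio: paper rolls + steel fittings + hardware kits + bottled goods for 8816, with 7 m³ left unused.
The 15 m³ tied up in bottled goods is better spent on furniture crates + packaged food — total rises to 9166 (31 m³).
No other feasible combination exceeds 9166.

9166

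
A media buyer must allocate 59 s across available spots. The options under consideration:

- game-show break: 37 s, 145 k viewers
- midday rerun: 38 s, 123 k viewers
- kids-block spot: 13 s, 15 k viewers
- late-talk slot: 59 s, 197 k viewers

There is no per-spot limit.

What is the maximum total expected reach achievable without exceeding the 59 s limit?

197

Ranking by ratio (expected reach/s): game-show break 3.92, late-talk slot 3.34, midday rerun 3.24.
A density-first pass picks game-show break + kids-block spot — 160 at 50 s.
The 50 s tied up in game-show break and kids-block spot is better spent on late-talk slot — total rises to 197 (59 s).
No other feasible combination exceeds 197.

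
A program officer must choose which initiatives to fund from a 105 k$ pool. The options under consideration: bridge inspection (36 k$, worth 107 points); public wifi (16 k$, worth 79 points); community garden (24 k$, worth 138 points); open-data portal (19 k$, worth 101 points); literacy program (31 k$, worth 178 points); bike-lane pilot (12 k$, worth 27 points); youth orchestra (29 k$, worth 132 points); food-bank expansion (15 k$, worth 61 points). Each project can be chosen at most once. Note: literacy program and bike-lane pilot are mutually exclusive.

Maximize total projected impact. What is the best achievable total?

The ratio ordering already packs tightly: public wifi + community garden + open-data portal + literacy program + food-bank expansion, 105 k$, 557.
Every other selection either busts 105 k$ or breaks a pairing rule or fails to beat 557.

557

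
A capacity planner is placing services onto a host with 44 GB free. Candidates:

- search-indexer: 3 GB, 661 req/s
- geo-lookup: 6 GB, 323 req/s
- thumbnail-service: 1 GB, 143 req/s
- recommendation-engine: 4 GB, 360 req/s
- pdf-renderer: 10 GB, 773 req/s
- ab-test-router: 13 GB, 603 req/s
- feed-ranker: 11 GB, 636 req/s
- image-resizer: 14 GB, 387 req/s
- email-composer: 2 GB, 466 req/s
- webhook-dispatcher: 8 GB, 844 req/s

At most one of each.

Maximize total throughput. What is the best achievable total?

4063

By throughput per GB: email-composer 233.00, search-indexer 220.33, thumbnail-service 143.00 lead.
Filling by ratio: search-indexer + thumbnail-service + recommendation-engine + pdf-renderer + feed-ranker + email-composer + webhook-dispatcher for 3883, with 5 GB left unused.
Replace thumbnail-service with geo-lookup: the trade gains 180 net, giving 4063 at 44 GB.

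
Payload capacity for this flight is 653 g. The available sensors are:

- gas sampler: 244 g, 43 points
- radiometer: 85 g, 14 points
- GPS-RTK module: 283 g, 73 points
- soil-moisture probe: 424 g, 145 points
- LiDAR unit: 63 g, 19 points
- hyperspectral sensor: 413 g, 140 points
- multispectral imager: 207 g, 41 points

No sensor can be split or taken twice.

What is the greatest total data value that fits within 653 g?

186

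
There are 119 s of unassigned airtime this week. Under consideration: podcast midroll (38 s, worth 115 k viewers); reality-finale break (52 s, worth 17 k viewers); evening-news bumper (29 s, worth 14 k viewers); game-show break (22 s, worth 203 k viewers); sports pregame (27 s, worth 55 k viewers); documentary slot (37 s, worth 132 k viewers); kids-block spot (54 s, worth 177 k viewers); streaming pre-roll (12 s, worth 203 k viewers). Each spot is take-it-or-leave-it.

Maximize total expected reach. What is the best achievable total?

653

Podcast midroll + game-show break + documentary slot + streaming pre-roll uses 109 of the 119 s and totals 653.
Runner-up game-show break + sports pregame + kids-block spot + streaming pre-roll tops out at 638.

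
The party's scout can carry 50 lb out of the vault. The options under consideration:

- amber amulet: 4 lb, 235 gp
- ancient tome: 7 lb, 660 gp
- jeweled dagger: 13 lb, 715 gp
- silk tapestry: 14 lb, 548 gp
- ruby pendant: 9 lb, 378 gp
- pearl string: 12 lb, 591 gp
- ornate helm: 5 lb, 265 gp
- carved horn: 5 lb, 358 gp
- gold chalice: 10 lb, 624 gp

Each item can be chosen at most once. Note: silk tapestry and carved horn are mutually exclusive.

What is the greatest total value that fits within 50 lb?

A density-first pass picks amber amulet + ancient tome + jeweled dagger + ornate helm + carved horn + gold chalice — 2857 at 44 lb.
The 4 lb tied up in amber amulet is better spent on ruby pendant — total rises to 3000 (49 lb).
Runner-up amber amulet + ancient tome + jeweled dagger + ruby pendant + carved horn + gold chalice tops out at 2970.

3000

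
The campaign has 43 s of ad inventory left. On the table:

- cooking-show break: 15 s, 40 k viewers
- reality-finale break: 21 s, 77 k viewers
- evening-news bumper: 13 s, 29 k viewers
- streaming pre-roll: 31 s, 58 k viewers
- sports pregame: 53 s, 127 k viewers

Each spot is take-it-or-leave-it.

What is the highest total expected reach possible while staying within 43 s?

117

The ratio ordering already packs tightly: cooking-show break + reality-finale break, 36 s, 117.
Next best is reality-finale break + evening-news bumper at 106 (34 s) — short by 11.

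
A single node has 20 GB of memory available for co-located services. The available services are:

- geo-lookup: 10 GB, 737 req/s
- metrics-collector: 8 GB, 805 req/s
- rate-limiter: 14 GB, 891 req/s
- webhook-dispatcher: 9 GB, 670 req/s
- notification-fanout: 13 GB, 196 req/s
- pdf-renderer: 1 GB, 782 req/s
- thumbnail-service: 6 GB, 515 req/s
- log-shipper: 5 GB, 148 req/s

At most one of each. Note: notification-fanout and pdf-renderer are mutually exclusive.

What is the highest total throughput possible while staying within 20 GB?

A density-first pass picks metrics-collector + pdf-renderer + thumbnail-service + log-shipper — 2250 at 20 GB.
Dropping thumbnail-service and log-shipper frees 11 GB; slotting in geo-lookup (10 GB) lifts the total to 2324 at 19 GB.

2324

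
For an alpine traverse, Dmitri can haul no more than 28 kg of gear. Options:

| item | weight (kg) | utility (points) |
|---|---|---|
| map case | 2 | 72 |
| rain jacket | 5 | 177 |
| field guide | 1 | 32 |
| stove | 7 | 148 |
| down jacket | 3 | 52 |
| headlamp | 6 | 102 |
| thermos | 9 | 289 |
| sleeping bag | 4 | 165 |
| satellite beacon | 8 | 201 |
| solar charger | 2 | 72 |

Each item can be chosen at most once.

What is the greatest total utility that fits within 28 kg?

904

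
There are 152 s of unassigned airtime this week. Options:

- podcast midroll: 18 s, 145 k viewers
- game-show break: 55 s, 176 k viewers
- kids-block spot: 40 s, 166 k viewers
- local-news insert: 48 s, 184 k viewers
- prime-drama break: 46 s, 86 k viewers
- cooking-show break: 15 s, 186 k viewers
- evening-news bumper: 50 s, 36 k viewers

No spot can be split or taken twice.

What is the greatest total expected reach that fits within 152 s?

691

By expected reach per s: cooking-show break 12.40, podcast midroll 8.06, kids-block spot 4.15 lead.
Taking the top-ratio spots first gives podcast midroll + kids-block spot + local-news insert + cooking-show break for 681 (121 s).
The 40 s tied up in kids-block spot is better spent on game-show break — total rises to 691 (136 s).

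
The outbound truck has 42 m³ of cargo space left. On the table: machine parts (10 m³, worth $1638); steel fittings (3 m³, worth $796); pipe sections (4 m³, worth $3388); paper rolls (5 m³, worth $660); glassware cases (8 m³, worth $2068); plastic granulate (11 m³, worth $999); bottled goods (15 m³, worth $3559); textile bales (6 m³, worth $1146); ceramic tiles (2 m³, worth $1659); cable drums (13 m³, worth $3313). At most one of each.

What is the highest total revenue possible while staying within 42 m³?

A density-first pass picks steel fittings + pipe sections + paper rolls + glassware cases + textile bales + ceramic tiles + cable drums — 13030 at 41 m³.
Replace steel fittings and paper rolls and textile bales with bottled goods: the trade gains 957 net, giving 13987 at 42 m³.
Next best is steel fittings + pipe sections + paper rolls + bottled goods + ceramic tiles + cable drums at 13375 (42 m³) — short by 612.

13987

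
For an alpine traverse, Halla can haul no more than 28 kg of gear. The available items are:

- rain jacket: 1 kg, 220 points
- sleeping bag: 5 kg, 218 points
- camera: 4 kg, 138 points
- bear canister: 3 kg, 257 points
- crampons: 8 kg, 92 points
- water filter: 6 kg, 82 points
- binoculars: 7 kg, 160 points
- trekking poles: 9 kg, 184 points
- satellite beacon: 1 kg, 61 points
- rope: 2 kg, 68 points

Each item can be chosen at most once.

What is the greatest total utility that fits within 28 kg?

1168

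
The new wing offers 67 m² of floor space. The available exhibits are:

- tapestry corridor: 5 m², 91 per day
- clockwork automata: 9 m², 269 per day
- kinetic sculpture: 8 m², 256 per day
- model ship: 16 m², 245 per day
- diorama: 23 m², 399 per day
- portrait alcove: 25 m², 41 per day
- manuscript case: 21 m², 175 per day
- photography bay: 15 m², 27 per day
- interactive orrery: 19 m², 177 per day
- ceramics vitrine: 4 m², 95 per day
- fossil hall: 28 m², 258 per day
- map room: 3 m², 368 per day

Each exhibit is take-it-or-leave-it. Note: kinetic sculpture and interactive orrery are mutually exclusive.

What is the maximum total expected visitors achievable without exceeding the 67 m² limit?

A density-first pass picks tapestry corridor + clockwork automata + kinetic sculpture + diorama + photography bay + ceramics vitrine + map room — 1505 at 67 m².
Replace tapestry corridor and photography bay with model ship: the trade gains 127 net, giving 1632 at 63 m².
The spare 4 m² is too small for any remaining exhibit, and no feasible exchange beats 1632.

1632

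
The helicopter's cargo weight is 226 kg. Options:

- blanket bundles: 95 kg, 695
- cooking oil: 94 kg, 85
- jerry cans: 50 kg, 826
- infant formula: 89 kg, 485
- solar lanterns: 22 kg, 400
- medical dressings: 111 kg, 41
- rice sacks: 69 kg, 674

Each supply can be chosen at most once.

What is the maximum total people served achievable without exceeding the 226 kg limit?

2195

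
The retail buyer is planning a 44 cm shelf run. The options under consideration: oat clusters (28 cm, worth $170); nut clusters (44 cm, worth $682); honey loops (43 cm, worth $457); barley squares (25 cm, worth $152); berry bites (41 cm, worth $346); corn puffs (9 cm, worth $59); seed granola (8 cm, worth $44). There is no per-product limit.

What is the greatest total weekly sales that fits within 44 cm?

Ranking by ratio (weekly sales/cm): nut clusters 15.50, honey loops 10.63, berry bites 8.44, corn puffs 6.56.
Nut clusters uses 44 of the 44 cm and totals 682.

682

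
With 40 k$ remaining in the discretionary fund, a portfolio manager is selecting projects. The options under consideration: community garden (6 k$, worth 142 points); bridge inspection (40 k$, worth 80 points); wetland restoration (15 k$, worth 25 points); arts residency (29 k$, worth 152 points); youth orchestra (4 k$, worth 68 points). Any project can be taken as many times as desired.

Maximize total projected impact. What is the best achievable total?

920

Density check — community garden 23.67, youth orchestra 17.00, arts residency 5.24, bridge inspection 2.00 are the best per k$.
Taking 6×community garden + youth orchestra: 40 k$ used, 920 in projected impact.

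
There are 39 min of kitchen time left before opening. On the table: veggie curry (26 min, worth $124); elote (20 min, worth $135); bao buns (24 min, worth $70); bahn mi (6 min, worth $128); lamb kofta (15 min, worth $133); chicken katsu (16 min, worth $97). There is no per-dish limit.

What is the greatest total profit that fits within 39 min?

Best packing: 6×bahn mi — 36 min, 768 total.

768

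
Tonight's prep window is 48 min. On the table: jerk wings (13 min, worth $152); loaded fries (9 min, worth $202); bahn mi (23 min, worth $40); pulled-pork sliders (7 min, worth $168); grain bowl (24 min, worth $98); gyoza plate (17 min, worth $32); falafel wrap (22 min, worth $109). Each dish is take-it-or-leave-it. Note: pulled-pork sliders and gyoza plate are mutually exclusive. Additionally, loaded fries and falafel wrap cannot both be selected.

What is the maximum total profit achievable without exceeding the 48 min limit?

522

Jerk wings + loaded fries + pulled-pork sliders uses 29 of the 48 min and totals 522.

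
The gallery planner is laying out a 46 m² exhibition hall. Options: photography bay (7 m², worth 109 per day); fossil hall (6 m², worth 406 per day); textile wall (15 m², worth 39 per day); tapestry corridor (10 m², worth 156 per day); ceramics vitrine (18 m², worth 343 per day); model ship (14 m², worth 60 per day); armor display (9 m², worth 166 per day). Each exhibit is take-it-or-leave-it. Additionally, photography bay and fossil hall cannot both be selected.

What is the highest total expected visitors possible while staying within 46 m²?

1071

The ratio ordering already packs tightly: fossil hall + tapestry corridor + ceramics vitrine + armor display, 43 m², 1071.
No other feasible combination exceeds 1071.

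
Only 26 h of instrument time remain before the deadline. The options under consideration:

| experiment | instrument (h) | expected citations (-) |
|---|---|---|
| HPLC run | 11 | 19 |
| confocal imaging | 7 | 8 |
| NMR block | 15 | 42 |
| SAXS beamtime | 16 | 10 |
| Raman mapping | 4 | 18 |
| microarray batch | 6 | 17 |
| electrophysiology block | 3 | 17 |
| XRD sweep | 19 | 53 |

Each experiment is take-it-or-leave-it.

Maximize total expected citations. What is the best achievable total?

Taking the top-ratio experiments first gives HPLC run + Raman mapping + microarray batch + electrophysiology block for 71 (24 h).
Replace HPLC run and microarray batch with XRD sweep: the trade gains 17 net, giving 88 at 26 h.

88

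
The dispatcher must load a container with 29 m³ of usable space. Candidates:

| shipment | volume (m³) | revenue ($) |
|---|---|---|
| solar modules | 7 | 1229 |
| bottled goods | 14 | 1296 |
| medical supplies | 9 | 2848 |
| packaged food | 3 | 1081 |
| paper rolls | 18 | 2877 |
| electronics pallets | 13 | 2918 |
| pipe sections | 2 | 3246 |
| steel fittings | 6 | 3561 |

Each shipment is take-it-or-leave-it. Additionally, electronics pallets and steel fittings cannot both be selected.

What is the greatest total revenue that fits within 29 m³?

11965

The ratio ordering already packs tightly: solar modules + medical supplies + packaged food + pipe sections + steel fittings, 27 m³, 11965.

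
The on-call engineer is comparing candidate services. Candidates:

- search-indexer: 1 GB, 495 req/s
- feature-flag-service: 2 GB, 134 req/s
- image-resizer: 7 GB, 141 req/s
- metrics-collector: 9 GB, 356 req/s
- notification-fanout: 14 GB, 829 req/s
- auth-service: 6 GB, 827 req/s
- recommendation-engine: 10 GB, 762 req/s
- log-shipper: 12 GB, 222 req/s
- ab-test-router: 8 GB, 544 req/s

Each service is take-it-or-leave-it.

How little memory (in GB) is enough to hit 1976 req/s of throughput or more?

Look for the lowest-memory combination reaching 1976.
search-indexer + auth-service + recommendation-engine reaches 2084 using 17 GB.
Below 17 GB the best achievable stays under 1976.

17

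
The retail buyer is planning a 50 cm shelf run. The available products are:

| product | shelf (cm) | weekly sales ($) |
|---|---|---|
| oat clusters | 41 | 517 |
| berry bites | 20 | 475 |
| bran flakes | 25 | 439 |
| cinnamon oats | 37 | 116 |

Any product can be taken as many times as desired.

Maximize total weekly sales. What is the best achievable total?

950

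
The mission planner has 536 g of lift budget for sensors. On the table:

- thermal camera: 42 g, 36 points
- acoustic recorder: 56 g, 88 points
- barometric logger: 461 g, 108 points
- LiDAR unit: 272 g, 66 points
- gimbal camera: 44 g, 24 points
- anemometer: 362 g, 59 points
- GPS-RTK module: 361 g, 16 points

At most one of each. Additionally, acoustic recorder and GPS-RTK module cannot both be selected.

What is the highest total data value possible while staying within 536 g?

Density check — acoustic recorder 1.57, thermal camera 0.86, gimbal camera 0.55, LiDAR unit 0.24 are the best per g.
Thermal camera + acoustic recorder + LiDAR unit + gimbal camera uses 414 of the 536 g and totals 214.

214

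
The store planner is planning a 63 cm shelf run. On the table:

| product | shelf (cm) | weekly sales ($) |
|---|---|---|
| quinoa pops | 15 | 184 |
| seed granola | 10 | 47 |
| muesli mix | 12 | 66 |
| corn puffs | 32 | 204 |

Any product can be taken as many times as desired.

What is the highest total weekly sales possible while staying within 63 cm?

736

Taking 4×quinoa pops: 60 cm used, 736 in weekly sales.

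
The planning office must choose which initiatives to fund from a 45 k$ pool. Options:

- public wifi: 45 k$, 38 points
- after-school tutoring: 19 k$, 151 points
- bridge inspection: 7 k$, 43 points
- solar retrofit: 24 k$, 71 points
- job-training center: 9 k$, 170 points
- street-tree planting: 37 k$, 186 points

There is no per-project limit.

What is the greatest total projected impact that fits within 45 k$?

5×job-training center uses 45 of the 45 k$ and totals 850.
Nothing else within 45 k$ beats 850.

850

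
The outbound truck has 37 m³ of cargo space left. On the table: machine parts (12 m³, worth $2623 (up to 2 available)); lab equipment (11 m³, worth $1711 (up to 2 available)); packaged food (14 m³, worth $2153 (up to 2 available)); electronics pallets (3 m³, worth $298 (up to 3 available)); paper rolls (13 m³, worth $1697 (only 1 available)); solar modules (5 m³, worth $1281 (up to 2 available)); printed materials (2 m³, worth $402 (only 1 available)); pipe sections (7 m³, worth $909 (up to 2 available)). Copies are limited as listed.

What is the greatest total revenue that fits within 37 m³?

8210

The ratio ordering already packs tightly: 2×machine parts + 2×solar modules + printed materials, 36 m³, 8210.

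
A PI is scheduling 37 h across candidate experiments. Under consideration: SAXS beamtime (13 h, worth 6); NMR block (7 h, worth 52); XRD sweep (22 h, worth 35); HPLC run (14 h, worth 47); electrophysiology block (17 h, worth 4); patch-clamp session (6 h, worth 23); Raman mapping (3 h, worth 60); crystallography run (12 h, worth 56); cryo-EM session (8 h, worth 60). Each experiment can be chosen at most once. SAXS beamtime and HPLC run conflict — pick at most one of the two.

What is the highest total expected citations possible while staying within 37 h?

251

The ratio ordering already packs tightly: NMR block + patch-clamp session + Raman mapping + crystallography run + cryo-EM session, 36 h, 251.
Every other selection either busts 37 h or breaks a pairing rule or fails to beat 251.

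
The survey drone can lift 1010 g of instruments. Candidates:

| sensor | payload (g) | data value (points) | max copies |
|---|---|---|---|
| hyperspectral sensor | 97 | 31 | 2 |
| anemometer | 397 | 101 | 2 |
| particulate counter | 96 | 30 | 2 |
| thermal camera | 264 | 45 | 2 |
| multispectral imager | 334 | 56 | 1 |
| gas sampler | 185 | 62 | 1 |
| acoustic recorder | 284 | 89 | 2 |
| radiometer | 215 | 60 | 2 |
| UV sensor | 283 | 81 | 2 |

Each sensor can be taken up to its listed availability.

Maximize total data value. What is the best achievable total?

304

The ratio heuristic lands on 2×hyperspectral sensor + gas sampler + 2×acoustic recorder (302) but leaves 63 g idle.
Dropping 2×acoustic recorder frees 568 g; slotting in 2×particulate counter + 2×radiometer (622 g) lifts the total to 304 at 1001 g.
Nothing else within 1010 g beats 304.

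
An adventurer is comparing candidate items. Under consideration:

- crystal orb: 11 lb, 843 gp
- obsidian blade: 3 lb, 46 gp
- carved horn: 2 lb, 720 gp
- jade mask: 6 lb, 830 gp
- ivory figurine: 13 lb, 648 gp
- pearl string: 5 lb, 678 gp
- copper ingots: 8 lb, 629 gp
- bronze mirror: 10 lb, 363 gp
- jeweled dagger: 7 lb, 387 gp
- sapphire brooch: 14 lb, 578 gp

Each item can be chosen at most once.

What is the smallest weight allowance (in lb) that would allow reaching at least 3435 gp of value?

Need the lightest bundle worth ≥ 3435.
Taking crystal orb + carved horn + jade mask + pearl string + jeweled dagger gives 3458 (≥ 3435) for 31 lb.
Below 31 lb the best achievable stays under 3435.

31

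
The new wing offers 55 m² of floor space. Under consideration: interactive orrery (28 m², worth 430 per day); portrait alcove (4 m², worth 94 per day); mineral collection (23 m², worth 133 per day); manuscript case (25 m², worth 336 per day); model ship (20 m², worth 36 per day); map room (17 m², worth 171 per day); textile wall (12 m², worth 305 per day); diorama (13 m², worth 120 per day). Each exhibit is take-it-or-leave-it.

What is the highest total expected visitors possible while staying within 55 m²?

A density-first pass picks interactive orrery + portrait alcove + textile wall — 829 at 44 m².
Replace portrait alcove with diorama: the trade gains 26 net, giving 855 at 53 m².
Portrait alcove + manuscript case + textile wall + diorama (54 m²) also reaches 855 — a tie, but nothing goes higher.

855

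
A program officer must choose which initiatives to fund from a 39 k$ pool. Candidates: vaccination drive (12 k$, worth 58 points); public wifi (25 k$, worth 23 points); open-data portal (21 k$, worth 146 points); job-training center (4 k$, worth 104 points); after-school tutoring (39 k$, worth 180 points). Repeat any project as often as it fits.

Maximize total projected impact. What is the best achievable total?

936

Best packing: 9×job-training center — 36 k$, 936 total.
No other feasible combination exceeds 936.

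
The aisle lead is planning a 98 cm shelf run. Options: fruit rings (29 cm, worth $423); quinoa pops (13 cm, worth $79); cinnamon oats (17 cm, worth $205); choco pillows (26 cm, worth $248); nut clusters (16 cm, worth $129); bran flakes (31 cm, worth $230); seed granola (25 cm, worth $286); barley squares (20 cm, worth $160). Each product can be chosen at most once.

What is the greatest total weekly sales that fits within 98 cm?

Fruit rings + cinnamon oats + choco pillows + seed granola uses 97 of the 98 cm and totals 1162.
The closest alternative, fruit rings + choco pillows + nut clusters + seed granola, reaches only 1086.

1162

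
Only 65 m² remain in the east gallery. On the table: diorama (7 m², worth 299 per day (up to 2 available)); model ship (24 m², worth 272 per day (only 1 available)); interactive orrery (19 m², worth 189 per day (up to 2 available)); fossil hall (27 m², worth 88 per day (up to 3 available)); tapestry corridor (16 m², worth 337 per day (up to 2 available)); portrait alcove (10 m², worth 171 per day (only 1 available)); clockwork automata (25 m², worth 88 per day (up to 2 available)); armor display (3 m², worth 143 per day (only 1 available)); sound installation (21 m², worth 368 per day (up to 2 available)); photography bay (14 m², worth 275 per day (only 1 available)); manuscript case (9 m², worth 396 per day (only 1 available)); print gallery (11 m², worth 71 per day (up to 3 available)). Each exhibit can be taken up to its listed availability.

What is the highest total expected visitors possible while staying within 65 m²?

Ranking by ratio (expected visitors/m²): armor display 47.67, manuscript case 44.00, diorama 42.71, tapestry corridor 21.06.
Greedy by ratio would take 2×diorama + 2×tapestry corridor + armor display + manuscript case: 58 m² used, total 1811.
The 16 m² tied up in tapestry corridor is better spent on sound installation — total rises to 1842 (63 m²).
Nothing else within 65 m² beats 1842.

1842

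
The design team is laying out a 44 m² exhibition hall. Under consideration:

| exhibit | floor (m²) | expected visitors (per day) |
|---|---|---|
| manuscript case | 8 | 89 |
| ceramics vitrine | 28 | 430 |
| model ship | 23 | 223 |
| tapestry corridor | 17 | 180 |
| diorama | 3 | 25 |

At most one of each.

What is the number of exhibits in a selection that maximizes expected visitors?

Best achievable expected visitors is 544.
manuscript case + ceramics vitrine + diorama hits 544 at 39 m².
Every optimal selection uses 3 exhibits.

3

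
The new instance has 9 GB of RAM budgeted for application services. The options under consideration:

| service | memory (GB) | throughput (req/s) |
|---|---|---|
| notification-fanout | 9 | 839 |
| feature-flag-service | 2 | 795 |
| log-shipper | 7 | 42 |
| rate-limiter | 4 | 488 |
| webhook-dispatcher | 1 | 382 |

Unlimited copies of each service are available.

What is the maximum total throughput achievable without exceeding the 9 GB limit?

The ratio ordering already packs tightly: 4×feature-flag-service + webhook-dispatcher, 9 GB, 3562.
That's the maximum — no swap from here does better than 3562.

3562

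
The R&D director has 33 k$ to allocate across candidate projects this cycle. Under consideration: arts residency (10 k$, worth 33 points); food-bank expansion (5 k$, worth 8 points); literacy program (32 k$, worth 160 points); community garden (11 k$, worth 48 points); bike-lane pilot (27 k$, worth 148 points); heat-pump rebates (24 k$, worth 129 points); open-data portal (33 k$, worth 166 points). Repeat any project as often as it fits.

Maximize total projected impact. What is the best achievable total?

Filling by ratio: food-bank expansion + bike-lane pilot for 156, with 1 k$ left unused.
Replace food-bank expansion and bike-lane pilot with open-data portal: the trade gains 10 net, giving 166 at 33 k$.

166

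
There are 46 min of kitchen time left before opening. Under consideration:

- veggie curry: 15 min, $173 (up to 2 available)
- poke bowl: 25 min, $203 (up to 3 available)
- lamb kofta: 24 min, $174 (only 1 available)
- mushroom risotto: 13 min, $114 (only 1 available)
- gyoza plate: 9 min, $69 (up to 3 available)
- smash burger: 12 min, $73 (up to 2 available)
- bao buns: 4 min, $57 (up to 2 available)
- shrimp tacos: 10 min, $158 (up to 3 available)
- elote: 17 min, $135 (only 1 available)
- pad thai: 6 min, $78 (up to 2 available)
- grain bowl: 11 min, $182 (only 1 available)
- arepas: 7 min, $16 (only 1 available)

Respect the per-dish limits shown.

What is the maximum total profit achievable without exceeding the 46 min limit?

The ratio ordering already packs tightly: bao buns + 3×shrimp tacos + grain bowl, 45 min, 713.
Nothing else within 46 min beats 713.

713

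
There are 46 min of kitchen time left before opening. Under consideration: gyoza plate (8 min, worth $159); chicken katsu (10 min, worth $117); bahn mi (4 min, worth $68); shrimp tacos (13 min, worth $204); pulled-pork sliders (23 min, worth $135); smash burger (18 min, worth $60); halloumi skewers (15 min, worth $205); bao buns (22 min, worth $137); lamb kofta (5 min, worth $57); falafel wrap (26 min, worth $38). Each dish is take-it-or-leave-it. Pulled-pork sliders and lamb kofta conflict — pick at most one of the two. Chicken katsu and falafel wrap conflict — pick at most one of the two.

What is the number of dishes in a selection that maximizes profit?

5

Optimal total is 693.
One optimal bundle: gyoza plate + bahn mi + shrimp tacos + halloumi skewers + lamb kofta (45 min).
Any selection reaching 693 contains exactly 5 dishes.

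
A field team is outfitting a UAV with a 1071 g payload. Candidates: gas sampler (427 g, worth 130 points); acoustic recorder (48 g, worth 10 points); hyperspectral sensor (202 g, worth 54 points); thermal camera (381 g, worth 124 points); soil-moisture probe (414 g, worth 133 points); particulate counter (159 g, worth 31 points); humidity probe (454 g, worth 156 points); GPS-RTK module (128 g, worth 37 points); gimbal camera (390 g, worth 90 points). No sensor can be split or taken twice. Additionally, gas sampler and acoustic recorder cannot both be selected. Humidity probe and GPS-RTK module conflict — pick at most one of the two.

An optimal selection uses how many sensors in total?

3

The maximum data value within 1071 g is 343.
hyperspectral sensor + soil-moisture probe + humidity probe hits 343 at 1070 g.
Any selection reaching 343 contains exactly 3 sensors.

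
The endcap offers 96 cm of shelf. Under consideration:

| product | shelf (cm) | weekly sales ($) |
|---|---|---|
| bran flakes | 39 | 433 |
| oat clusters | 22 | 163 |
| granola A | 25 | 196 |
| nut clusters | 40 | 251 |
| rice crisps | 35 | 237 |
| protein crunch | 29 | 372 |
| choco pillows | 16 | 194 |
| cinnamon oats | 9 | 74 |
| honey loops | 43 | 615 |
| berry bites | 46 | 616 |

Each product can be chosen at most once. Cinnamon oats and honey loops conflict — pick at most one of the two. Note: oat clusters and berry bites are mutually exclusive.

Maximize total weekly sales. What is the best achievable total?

By weekly sales per cm: honey loops 14.30, berry bites 13.39, protein crunch 12.83, choco pillows 12.12 lead.
Honey loops + berry bites uses 89 of the 96 cm and totals 1231.

1231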